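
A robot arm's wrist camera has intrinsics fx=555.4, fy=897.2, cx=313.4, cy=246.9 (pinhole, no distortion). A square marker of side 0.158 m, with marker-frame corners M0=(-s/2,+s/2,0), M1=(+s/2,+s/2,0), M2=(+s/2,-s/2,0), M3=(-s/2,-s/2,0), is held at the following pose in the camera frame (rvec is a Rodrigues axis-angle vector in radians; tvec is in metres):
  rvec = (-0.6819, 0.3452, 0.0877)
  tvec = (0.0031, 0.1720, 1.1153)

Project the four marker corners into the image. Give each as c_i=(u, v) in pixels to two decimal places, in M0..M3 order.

c0=(269.64, 440.18) c1=(346.60, 445.72) c2=(358.60, 332.35) c3=(287.25, 332.38)

Intrinsics K: fx=555.4, fy=897.2, cx=313.4, cy=246.9
Marker side s = 0.158 m; corners in marker frame (Z=0):
  M0 = (-0.0790, +0.0790, 0)
  M1 = (+0.0790, +0.0790, 0)
  M2 = (+0.0790, -0.0790, 0)
  M3 = (-0.0790, -0.0790, 0)
rvec = (-0.6819, 0.3452, 0.0877), |rvec| = θ = 0.76931 rad = 44.078°
Rodrigues: sinθ=0.69564, 1−cosθ=0.28161; R = I + sinθ·[k]× + (1−cosθ)·[k]×²:
    [+0.93964 -0.19131 +0.28369]
    [-0.03270 +0.77509 +0.63100]
    [-0.34060 -0.60219 +0.72205]
t = (0.0031, 0.1720, 1.1153) m
M0: Pc = R·M0+t = (-0.08624, +0.23582, +1.09463); u = 555.4·(-0.08624)/1.09463 + 313.4 = 269.6408, v = 897.2·(+0.23582)/1.09463 + 246.9 = 440.1826
M1: Pc = R·M1+t = (+0.06222, +0.23065, +1.04082); u = 555.4·(+0.06222)/1.04082 + 313.4 = 346.6008, v = 897.2·(+0.23065)/1.04082 + 246.9 = 445.7221
M2: Pc = R·M2+t = (+0.09244, +0.10818, +1.13597); u = 555.4·(+0.09244)/1.13597 + 313.4 = 358.5984, v = 897.2·(+0.10818)/1.13597 + 246.9 = 332.3454
M3: Pc = R·M3+t = (-0.05602, +0.11335, +1.18978); u = 555.4·(-0.05602)/1.18978 + 313.4 = 287.2501, v = 897.2·(+0.11335)/1.18978 + 246.9 = 332.3770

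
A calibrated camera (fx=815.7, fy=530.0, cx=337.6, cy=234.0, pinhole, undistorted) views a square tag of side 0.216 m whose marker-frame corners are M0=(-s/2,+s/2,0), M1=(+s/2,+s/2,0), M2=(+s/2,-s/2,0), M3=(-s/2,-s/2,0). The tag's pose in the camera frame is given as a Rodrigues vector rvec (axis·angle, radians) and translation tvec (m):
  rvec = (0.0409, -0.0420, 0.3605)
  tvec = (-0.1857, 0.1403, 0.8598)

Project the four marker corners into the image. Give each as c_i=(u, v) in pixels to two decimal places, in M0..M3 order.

c0=(28.81, 359.56) c1=(222.18, 404.41) c2=(293.51, 281.56) c3=(99.43, 234.84)

Intrinsics K: fx=815.7, fy=530.0, cx=337.6, cy=234.0
Marker side s = 0.216 m; corners in marker frame (Z=0):
  M0 = (-0.1080, +0.1080, 0)
  M1 = (+0.1080, +0.1080, 0)
  M2 = (+0.1080, -0.1080, 0)
  M3 = (-0.1080, -0.1080, 0)
rvec = (0.0409, -0.0420, 0.3605), |rvec| = θ = 0.36524 rad = 20.926°
Rodrigues: sinθ=0.35717, 1−cosθ=0.06596; R = I + sinθ·[k]× + (1−cosθ)·[k]×²:
    [+0.93487 -0.35339 -0.03378]
    [+0.35169 +0.93491 -0.04748]
    [+0.04836 +0.03251 +0.99830]
t = (-0.1857, 0.1403, 0.8598) m
M0: Pc = R·M0+t = (-0.32483, +0.20329, +0.85809); u = 815.7·(-0.32483)/0.85809 + 337.6 = 28.8146, v = 530.0·(+0.20329)/0.85809 + 234.0 = 359.5614
M1: Pc = R·M1+t = (-0.12290, +0.27925, +0.86853); u = 815.7·(-0.12290)/0.86853 + 337.6 = 222.1759, v = 530.0·(+0.27925)/0.86853 + 234.0 = 404.4067
M2: Pc = R·M2+t = (-0.04657, +0.07731, +0.86151); u = 815.7·(-0.04657)/0.86151 + 337.6 = 293.5078, v = 530.0·(+0.07731)/0.86151 + 234.0 = 281.5621
M3: Pc = R·M3+t = (-0.24850, +0.00135, +0.85107); u = 815.7·(-0.24850)/0.85107 + 337.6 = 99.4266, v = 530.0·(+0.00135)/0.85107 + 234.0 = 234.8389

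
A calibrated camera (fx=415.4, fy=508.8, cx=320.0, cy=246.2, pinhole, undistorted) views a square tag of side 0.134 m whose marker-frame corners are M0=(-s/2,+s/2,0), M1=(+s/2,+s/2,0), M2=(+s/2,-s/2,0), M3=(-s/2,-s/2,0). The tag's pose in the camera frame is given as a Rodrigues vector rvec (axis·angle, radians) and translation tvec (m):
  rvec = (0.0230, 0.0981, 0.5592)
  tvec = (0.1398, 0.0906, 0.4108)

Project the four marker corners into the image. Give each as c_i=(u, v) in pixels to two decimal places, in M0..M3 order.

Intrinsics K: fx=415.4, fy=508.8, cx=320.0, cy=246.2
Marker side s = 0.134 m; corners in marker frame (Z=0):
  M0 = (-0.0670, +0.0670, 0)
  M1 = (+0.0670, +0.0670, 0)
  M2 = (+0.0670, -0.0670, 0)
  M3 = (-0.0670, -0.0670, 0)
rvec = (0.0230, 0.0981, 0.5592), |rvec| = θ = 0.56821 rad = 32.556°
Rodrigues: sinθ=0.53812, 1−cosθ=0.15713; R = I + sinθ·[k]× + (1−cosθ)·[k]×²:
    [+0.84313 -0.52849 +0.09917]
    [+0.53069 +0.84755 +0.00492]
    [-0.08665 +0.04848 +0.99506]
t = (0.1398, 0.0906, 0.4108) m
M0: Pc = R·M0+t = (+0.04790, +0.11183, +0.41985); u = 415.4·(+0.04790)/0.41985 + 320.0 = 367.3934, v = 508.8·(+0.11183)/0.41985 + 246.2 = 381.7210
M1: Pc = R·M1+t = (+0.16088, +0.18294, +0.40824); u = 415.4·(+0.16088)/0.40824 + 320.0 = 483.7008, v = 508.8·(+0.18294)/0.40824 + 246.2 = 474.2039
M2: Pc = R·M2+t = (+0.23170, +0.06937, +0.40175); u = 415.4·(+0.23170)/0.40175 + 320.0 = 559.5729, v = 508.8·(+0.06937)/0.40175 + 246.2 = 334.0554
M3: Pc = R·M3+t = (+0.11872, -0.00174, +0.41336); u = 415.4·(+0.11872)/0.41336 + 320.0 = 439.3064, v = 508.8·(-0.00174)/0.41336 + 246.2 = 244.0555

c0=(367.39, 381.72) c1=(483.70, 474.20) c2=(559.57, 334.06) c3=(439.31, 244.06)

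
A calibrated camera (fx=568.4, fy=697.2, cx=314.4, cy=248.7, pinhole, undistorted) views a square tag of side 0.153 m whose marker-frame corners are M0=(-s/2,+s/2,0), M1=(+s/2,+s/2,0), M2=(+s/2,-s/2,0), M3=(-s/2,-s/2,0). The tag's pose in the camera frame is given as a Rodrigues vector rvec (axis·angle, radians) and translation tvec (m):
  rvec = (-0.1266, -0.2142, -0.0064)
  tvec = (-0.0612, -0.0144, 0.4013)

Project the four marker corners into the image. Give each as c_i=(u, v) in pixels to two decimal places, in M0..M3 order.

c0=(110.91, 361.85) c1=(335.39, 354.70) c2=(330.42, 102.20) c3=(116.38, 88.20)

Intrinsics K: fx=568.4, fy=697.2, cx=314.4, cy=248.7
Marker side s = 0.153 m; corners in marker frame (Z=0):
  M0 = (-0.0765, +0.0765, 0)
  M1 = (+0.0765, +0.0765, 0)
  M2 = (+0.0765, -0.0765, 0)
  M3 = (-0.0765, -0.0765, 0)
rvec = (-0.1266, -0.2142, -0.0064), |rvec| = θ = 0.24890 rad = 14.261°
Rodrigues: sinθ=0.24634, 1−cosθ=0.03082; R = I + sinθ·[k]× + (1−cosθ)·[k]×²:
    [+0.97716 +0.01982 -0.21159]
    [+0.00715 +0.99201 +0.12598]
    [+0.21240 -0.12461 +0.96920]
t = (-0.0612, -0.0144, 0.4013) m
M0: Pc = R·M0+t = (-0.13444, +0.06094, +0.37552); u = 568.4·(-0.13444)/0.37552 + 314.4 = 110.9122, v = 697.2·(+0.06094)/0.37552 + 248.7 = 361.8454
M1: Pc = R·M1+t = (+0.01507, +0.06204, +0.40802); u = 568.4·(+0.01507)/0.40802 + 314.4 = 335.3924, v = 697.2·(+0.06204)/0.40802 + 248.7 = 354.7044
M2: Pc = R·M2+t = (+0.01204, -0.08974, +0.42708); u = 568.4·(+0.01204)/0.42708 + 314.4 = 330.4187, v = 697.2·(-0.08974)/0.42708 + 248.7 = 102.1997
M3: Pc = R·M3+t = (-0.13747, -0.09084, +0.39458); u = 568.4·(-0.13747)/0.39458 + 314.4 = 116.3756, v = 697.2·(-0.09084)/0.39458 + 248.7 = 88.2001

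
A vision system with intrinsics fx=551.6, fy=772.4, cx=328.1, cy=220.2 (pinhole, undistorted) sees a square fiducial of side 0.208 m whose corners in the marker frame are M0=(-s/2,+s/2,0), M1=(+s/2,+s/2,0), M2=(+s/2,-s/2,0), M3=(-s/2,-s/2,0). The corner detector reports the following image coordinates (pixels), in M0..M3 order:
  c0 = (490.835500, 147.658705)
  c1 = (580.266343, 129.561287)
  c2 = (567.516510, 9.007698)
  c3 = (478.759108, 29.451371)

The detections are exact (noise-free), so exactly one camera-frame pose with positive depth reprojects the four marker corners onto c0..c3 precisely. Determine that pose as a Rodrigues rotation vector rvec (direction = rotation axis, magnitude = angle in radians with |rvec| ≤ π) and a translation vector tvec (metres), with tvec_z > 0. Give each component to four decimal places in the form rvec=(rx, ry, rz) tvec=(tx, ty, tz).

Intrinsics K: fx=551.6, fy=772.4, cx=328.1, cy=220.2
Marker side s = 0.208 m; corners in marker frame (Z=0):
  M0 = (-0.1040, +0.1040, 0)
  M1 = (+0.1040, +0.1040, 0)
  M2 = (+0.1040, -0.1040, 0)
  M3 = (-0.1040, -0.1040, 0)
Detected image corners:
  c0 = (490.835500, 147.658705) px
  c1 = (580.266343, 129.561287) px
  c2 = (567.516510, 9.007698) px
  c3 = (478.759108, 29.451371) px
Planar DLT: solve 8×8 A·h = b for H (H[2,2]=1):
  H  [+376.37966 +47.66391 +528.87503]
  H  [-100.40590 +572.09818 +78.87741]
  H  [-0.09815 -0.02267 +1.00000]
B = K⁻¹H; ‖b₁‖=0.754127, ‖b₂‖=0.754127; λ = 2/(‖b₁‖+‖b₂‖) = 1.326037, sign → tz>0 ⇒ λ=+1.326037
r₁ = λ·B[:,0] = (+0.98222,-0.13527,-0.13015); r₂ = λ·B[:,1] = (+0.13246,+0.99073,-0.03006)
r₃ = r₁×r₂ = (+0.13301,+0.01228,+0.99104); SVD([r₁ r₂ r₃]) → R = UVᵀ:
  R  [+0.98222 +0.13246 +0.13301]
  R  [-0.13527 +0.99073 +0.01228]
  R  [-0.13015 -0.03006 +0.99104]
t = (+0.48266, -0.24262, +1.32604) m
tr R = 2.963995; θ = arccos((tr R − 1)/2) = 0.190035 rad = 10.888°
axis k = ((R−Rᵀ)₃₂, (R−Rᵀ)₁₃, (R−Rᵀ)₂₁) / (2 sinθ) = (-0.112068, +0.696566, -0.708687)
rvec = θ·k = (-0.021297, +0.132372, -0.134675)

rvec=(-0.0213, 0.1324, -0.1347) tvec=(0.4827, -0.2426, 1.3260)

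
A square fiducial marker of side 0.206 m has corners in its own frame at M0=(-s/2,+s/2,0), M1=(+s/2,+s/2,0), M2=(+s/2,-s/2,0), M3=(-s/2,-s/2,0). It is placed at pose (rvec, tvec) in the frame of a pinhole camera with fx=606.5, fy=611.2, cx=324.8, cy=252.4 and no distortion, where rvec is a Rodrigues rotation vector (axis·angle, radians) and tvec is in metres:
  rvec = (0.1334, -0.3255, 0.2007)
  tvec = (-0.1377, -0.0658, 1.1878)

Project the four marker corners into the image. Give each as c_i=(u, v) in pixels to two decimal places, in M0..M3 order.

Intrinsics K: fx=606.5, fy=611.2, cx=324.8, cy=252.4
Marker side s = 0.206 m; corners in marker frame (Z=0):
  M0 = (-0.1030, +0.1030, 0)
  M1 = (+0.1030, +0.1030, 0)
  M2 = (+0.1030, -0.1030, 0)
  M3 = (-0.1030, -0.1030, 0)
rvec = (0.1334, -0.3255, 0.2007), |rvec| = θ = 0.40500 rad = 23.205°
Rodrigues: sinθ=0.39402, 1−cosθ=0.08090; R = I + sinθ·[k]× + (1−cosθ)·[k]×²:
    [+0.92788 -0.21667 -0.30347]
    [+0.17384 +0.97136 -0.16200]
    [+0.32988 +0.09756 +0.93897]
t = (-0.1377, -0.0658, 1.1878) m
M0: Pc = R·M0+t = (-0.25559, +0.01634, +1.16387); u = 606.5·(-0.25559)/1.16387 + 324.8 = 191.6112, v = 611.2·(+0.01634)/1.16387 + 252.4 = 260.9829
M1: Pc = R·M1+t = (-0.06445, +0.05216, +1.23183); u = 606.5·(-0.06445)/1.23183 + 324.8 = 293.0695, v = 611.2·(+0.05216)/1.23183 + 252.4 = 278.2782
M2: Pc = R·M2+t = (-0.01981, -0.14794, +1.21173); u = 606.5·(-0.01981)/1.21173 + 324.8 = 314.8841, v = 611.2·(-0.14794)/1.21173 + 252.4 = 177.7766
M3: Pc = R·M3+t = (-0.21095, -0.18376, +1.14377); u = 606.5·(-0.21095)/1.14377 + 324.8 = 212.9390, v = 611.2·(-0.18376)/1.14377 + 252.4 = 154.2063

c0=(191.61, 260.98) c1=(293.07, 278.28) c2=(314.88, 177.78) c3=(212.94, 154.21)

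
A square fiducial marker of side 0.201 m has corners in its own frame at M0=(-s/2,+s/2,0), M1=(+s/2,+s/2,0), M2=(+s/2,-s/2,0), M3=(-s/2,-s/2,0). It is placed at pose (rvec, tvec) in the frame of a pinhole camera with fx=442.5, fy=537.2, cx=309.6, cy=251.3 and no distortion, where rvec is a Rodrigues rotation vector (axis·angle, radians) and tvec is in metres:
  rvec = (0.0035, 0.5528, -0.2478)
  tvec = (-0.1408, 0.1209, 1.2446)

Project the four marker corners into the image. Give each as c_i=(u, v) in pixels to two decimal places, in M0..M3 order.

c0=(241.05, 351.92) c1=(296.66, 339.67) c2=(279.44, 251.34) c3=(225.76, 270.55)

Intrinsics K: fx=442.5, fy=537.2, cx=309.6, cy=251.3
Marker side s = 0.201 m; corners in marker frame (Z=0):
  M0 = (-0.1005, +0.1005, 0)
  M1 = (+0.1005, +0.1005, 0)
  M2 = (+0.1005, -0.1005, 0)
  M3 = (-0.1005, -0.1005, 0)
rvec = (0.0035, 0.5528, -0.2478), |rvec| = θ = 0.60581 rad = 34.710°
Rodrigues: sinθ=0.56943, 1−cosθ=0.17796; R = I + sinθ·[k]× + (1−cosθ)·[k]×²:
    [+0.82205 +0.23386 +0.51918]
    [-0.23198 +0.97022 -0.06971]
    [-0.52002 -0.06313 +0.85182]
t = (-0.1408, 0.1209, 1.2446) m
M0: Pc = R·M0+t = (-0.19991, +0.24172, +1.29052); u = 442.5·(-0.19991)/1.29052 + 309.6 = 241.0526, v = 537.2·(+0.24172)/1.29052 + 251.3 = 351.9205
M1: Pc = R·M1+t = (-0.03468, +0.19509, +1.18599); u = 442.5·(-0.03468)/1.18599 + 309.6 = 296.6601, v = 537.2·(+0.19509)/1.18599 + 251.3 = 339.6681
M2: Pc = R·M2+t = (-0.08169, +0.00008, +1.19868); u = 442.5·(-0.08169)/1.19868 + 309.6 = 279.4449, v = 537.2·(+0.00008)/1.19868 + 251.3 = 251.3354
M3: Pc = R·M3+t = (-0.24692, +0.04671, +1.30321); u = 442.5·(-0.24692)/1.30321 + 309.6 = 225.7596, v = 537.2·(+0.04671)/1.30321 + 251.3 = 270.5533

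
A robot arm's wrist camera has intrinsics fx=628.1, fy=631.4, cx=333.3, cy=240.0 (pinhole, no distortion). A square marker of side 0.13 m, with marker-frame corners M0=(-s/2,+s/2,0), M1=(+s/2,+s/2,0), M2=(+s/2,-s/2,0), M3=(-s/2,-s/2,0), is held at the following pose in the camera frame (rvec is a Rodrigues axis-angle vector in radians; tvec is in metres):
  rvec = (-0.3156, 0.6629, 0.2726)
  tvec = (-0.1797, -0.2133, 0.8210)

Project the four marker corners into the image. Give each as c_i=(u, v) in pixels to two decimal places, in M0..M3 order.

Intrinsics K: fx=628.1, fy=631.4, cx=333.3, cy=240.0
Marker side s = 0.13 m; corners in marker frame (Z=0):
  M0 = (-0.0650, +0.0650, 0)
  M1 = (+0.0650, +0.0650, 0)
  M2 = (+0.0650, -0.0650, 0)
  M3 = (-0.0650, -0.0650, 0)
rvec = (-0.3156, 0.6629, 0.2726), |rvec| = θ = 0.78317 rad = 44.872°
Rodrigues: sinθ=0.70553, 1−cosθ=0.29132; R = I + sinθ·[k]× + (1−cosθ)·[k]×²:
    [+0.75599 -0.34494 +0.55632]
    [+0.14621 +0.91740 +0.37014]
    [-0.63805 -0.19848 +0.74398]
t = (-0.1797, -0.2133, 0.8210) m
M0: Pc = R·M0+t = (-0.25126, -0.16317, +0.84957); u = 628.1·(-0.25126)/0.84957 + 333.3 = 147.5395, v = 631.4·(-0.16317)/0.84957 + 240.0 = 118.7303
M1: Pc = R·M1+t = (-0.15298, -0.14417, +0.76663); u = 628.1·(-0.15298)/0.76663 + 333.3 = 207.9612, v = 631.4·(-0.14417)/0.76663 + 240.0 = 121.2639
M2: Pc = R·M2+t = (-0.10814, -0.26343, +0.79243); u = 628.1·(-0.10814)/0.79243 + 333.3 = 247.5859, v = 631.4·(-0.26343)/0.79243 + 240.0 = 30.1035
M3: Pc = R·M3+t = (-0.20642, -0.28243, +0.87537); u = 628.1·(-0.20642)/0.87537 + 333.3 = 185.1906, v = 631.4·(-0.28243)/0.87537 + 240.0 = 36.2825

c0=(147.54, 118.73) c1=(207.96, 121.26) c2=(247.59, 30.10) c3=(185.19, 36.28)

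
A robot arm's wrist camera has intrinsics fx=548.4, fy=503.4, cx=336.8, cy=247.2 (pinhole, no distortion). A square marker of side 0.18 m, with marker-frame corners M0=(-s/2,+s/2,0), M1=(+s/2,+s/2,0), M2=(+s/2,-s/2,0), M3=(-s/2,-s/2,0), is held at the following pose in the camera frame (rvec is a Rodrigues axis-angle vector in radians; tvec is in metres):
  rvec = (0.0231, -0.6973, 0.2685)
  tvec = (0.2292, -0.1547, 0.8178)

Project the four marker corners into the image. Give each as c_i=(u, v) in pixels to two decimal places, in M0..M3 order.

Intrinsics K: fx=548.4, fy=503.4, cx=336.8, cy=247.2
Marker side s = 0.18 m; corners in marker frame (Z=0):
  M0 = (-0.0900, +0.0900, 0)
  M1 = (+0.0900, +0.0900, 0)
  M2 = (+0.0900, -0.0900, 0)
  M3 = (-0.0900, -0.0900, 0)
rvec = (0.0231, -0.6973, 0.2685), |rvec| = θ = 0.74756 rad = 42.832°
Rodrigues: sinθ=0.67985, 1−cosθ=0.26665; R = I + sinθ·[k]× + (1−cosθ)·[k]×²:
    [+0.73360 -0.25187 -0.63118]
    [+0.23650 +0.96535 -0.11034]
    [+0.63710 -0.06833 +0.76774]
t = (0.2292, -0.1547, 0.8178) m
M0: Pc = R·M0+t = (+0.14051, -0.08910, +0.75431); u = 548.4·(+0.14051)/0.75431 + 336.8 = 438.9521, v = 503.4·(-0.08910)/0.75431 + 247.2 = 187.7357
M1: Pc = R·M1+t = (+0.27256, -0.04653, +0.86899); u = 548.4·(+0.27256)/0.86899 + 336.8 = 508.8040, v = 503.4·(-0.04653)/0.86899 + 247.2 = 220.2431
M2: Pc = R·M2+t = (+0.31789, -0.22030, +0.88129); u = 548.4·(+0.31789)/0.88129 + 336.8 = 534.6149, v = 503.4·(-0.22030)/0.88129 + 247.2 = 121.3645
M3: Pc = R·M3+t = (+0.18584, -0.26287, +0.76661); u = 548.4·(+0.18584)/0.76661 + 336.8 = 469.7447, v = 503.4·(-0.26287)/0.76661 + 247.2 = 74.5873

c0=(438.95, 187.74) c1=(508.80, 220.24) c2=(534.61, 121.36) c3=(469.74, 74.59)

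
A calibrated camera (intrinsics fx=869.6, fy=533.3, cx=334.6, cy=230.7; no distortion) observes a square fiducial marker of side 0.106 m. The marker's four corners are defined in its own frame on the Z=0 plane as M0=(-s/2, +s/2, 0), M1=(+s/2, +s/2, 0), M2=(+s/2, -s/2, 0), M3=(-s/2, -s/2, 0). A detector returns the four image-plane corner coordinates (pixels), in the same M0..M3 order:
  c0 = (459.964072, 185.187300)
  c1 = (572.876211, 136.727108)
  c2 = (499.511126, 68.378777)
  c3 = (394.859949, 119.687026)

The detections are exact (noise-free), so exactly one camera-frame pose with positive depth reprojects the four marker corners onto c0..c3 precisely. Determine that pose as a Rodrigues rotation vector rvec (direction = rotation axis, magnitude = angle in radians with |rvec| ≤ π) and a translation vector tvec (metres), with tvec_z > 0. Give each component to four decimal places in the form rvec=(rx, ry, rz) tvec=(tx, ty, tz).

Intrinsics K: fx=869.6, fy=533.3, cx=334.6, cy=230.7
Marker side s = 0.106 m; corners in marker frame (Z=0):
  M0 = (-0.0530, +0.0530, 0)
  M1 = (+0.0530, +0.0530, 0)
  M2 = (+0.0530, -0.0530, 0)
  M3 = (-0.0530, -0.0530, 0)
Detected image corners:
  c0 = (459.964072, 185.187300) px
  c1 = (572.876211, 136.727108) px
  c2 = (499.511126, 68.378777) px
  c3 = (394.859949, 119.687026) px
Planar DLT: solve 8×8 A·h = b for H (H[2,2]=1):
  H  [+719.90043 +501.23368 +479.40027]
  H  [-551.72196 +591.05436 +127.77940]
  H  [-0.63448 -0.31260 +1.00000]
B = K⁻¹H; ‖b₁‖=1.459258, ‖b₂‖=1.459257; λ = 2/(‖b₁‖+‖b₂‖) = 0.685280, sign → tz>0 ⇒ λ=+0.685280
r₁ = λ·B[:,0] = (+0.73461,-0.52086,-0.43480); r₂ = λ·B[:,1] = (+0.47742,+0.85216,-0.21422)
r₃ = r₁×r₂ = (+0.48210,-0.05021,+0.87468); SVD([r₁ r₂ r₃]) → R = UVᵀ:
  R  [+0.73461 +0.47742 +0.48210]
  R  [-0.52086 +0.85216 -0.05021]
  R  [-0.43480 -0.21422 +0.87468]
t = (+0.11411, -0.13225, +0.68528) m
tr R = 2.461450; θ = arccos((tr R − 1)/2) = 0.751413 rad = 43.053°
axis k = ((R−Rᵀ)₃₂, (R−Rᵀ)₁₃, (R−Rᵀ)₂₁) / (2 sinθ) = (-0.120121, +0.671550, -0.731157)
rvec = θ·k = (-0.090261, +0.504612, -0.549401)

rvec=(-0.0903, 0.5046, -0.5494) tvec=(0.1141, -0.1323, 0.6853)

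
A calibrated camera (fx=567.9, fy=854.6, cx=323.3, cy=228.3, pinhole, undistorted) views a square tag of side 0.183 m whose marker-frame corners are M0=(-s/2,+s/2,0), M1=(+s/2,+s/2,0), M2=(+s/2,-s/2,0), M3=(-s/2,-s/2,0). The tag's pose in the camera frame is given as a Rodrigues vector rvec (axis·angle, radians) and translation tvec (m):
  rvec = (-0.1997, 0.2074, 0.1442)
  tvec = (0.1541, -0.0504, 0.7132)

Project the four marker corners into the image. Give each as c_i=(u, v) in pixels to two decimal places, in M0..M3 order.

c0=(363.44, 260.81) c1=(514.54, 290.74) c2=(529.35, 74.13) c3=(384.15, 57.05)

Intrinsics K: fx=567.9, fy=854.6, cx=323.3, cy=228.3
Marker side s = 0.183 m; corners in marker frame (Z=0):
  M0 = (-0.0915, +0.0915, 0)
  M1 = (+0.0915, +0.0915, 0)
  M2 = (+0.0915, -0.0915, 0)
  M3 = (-0.0915, -0.0915, 0)
rvec = (-0.1997, 0.2074, 0.1442), |rvec| = θ = 0.32201 rad = 18.450°
Rodrigues: sinθ=0.31647, 1−cosθ=0.05140; R = I + sinθ·[k]× + (1−cosθ)·[k]×²:
    [+0.96837 -0.16225 +0.18956]
    [+0.12119 +0.96992 +0.21109]
    [-0.21811 -0.18144 +0.95891]
t = (0.1541, -0.0504, 0.7132) m
M0: Pc = R·M0+t = (+0.05065, +0.02726, +0.71656); u = 567.9·(+0.05065)/0.71656 + 323.3 = 363.4407, v = 854.6·(+0.02726)/0.71656 + 228.3 = 260.8107
M1: Pc = R·M1+t = (+0.22786, +0.04944, +0.67664); u = 567.9·(+0.22786)/0.67664 + 323.3 = 514.5412, v = 854.6·(+0.04944)/0.67664 + 228.3 = 290.7391
M2: Pc = R·M2+t = (+0.25755, -0.12806, +0.70984); u = 567.9·(+0.25755)/0.70984 + 323.3 = 529.3502, v = 854.6·(-0.12806)/0.70984 + 228.3 = 74.1264
M3: Pc = R·M3+t = (+0.08034, -0.15024, +0.74976); u = 567.9·(+0.08034)/0.74976 + 323.3 = 384.1531, v = 854.6·(-0.15024)/0.74976 + 228.3 = 57.0549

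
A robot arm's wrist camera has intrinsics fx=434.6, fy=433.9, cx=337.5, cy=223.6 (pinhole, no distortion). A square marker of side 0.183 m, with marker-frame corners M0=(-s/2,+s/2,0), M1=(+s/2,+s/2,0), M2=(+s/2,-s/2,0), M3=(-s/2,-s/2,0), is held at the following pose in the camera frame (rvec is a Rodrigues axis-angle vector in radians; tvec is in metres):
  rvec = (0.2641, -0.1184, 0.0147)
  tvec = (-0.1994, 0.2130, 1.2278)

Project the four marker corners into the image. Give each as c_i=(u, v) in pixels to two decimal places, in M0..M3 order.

c0=(234.87, 329.01) c1=(299.19, 327.13) c2=(299.65, 268.09) c3=(232.78, 268.97)

Intrinsics K: fx=434.6, fy=433.9, cx=337.5, cy=223.6
Marker side s = 0.183 m; corners in marker frame (Z=0):
  M0 = (-0.0915, +0.0915, 0)
  M1 = (+0.0915, +0.0915, 0)
  M2 = (+0.0915, -0.0915, 0)
  M3 = (-0.0915, -0.0915, 0)
rvec = (0.2641, -0.1184, 0.0147), |rvec| = θ = 0.28980 rad = 16.604°
Rodrigues: sinθ=0.28576, 1−cosθ=0.04170; R = I + sinθ·[k]× + (1−cosθ)·[k]×²:
    [+0.99293 -0.03002 -0.11482]
    [-0.00103 +0.96526 -0.26128]
    [+0.11868 +0.25955 +0.95841]
t = (-0.1994, 0.2130, 1.2278) m
M0: Pc = R·M0+t = (-0.29300, +0.30142, +1.24069); u = 434.6·(-0.29300)/1.24069 + 337.5 = 234.8653, v = 433.9·(+0.30142)/1.24069 + 223.6 = 329.0125
M1: Pc = R·M1+t = (-0.11129, +0.30123, +1.26241); u = 434.6·(-0.11129)/1.26241 + 337.5 = 299.1858, v = 433.9·(+0.30123)/1.26241 + 223.6 = 327.1342
M2: Pc = R·M2+t = (-0.10580, +0.12458, +1.21491); u = 434.6·(-0.10580)/1.21491 + 337.5 = 299.6531, v = 433.9·(+0.12458)/1.21491 + 223.6 = 268.0948
M3: Pc = R·M3+t = (-0.28751, +0.12477, +1.19319); u = 434.6·(-0.28751)/1.19319 + 337.5 = 232.7806, v = 433.9·(+0.12477)/1.19319 + 223.6 = 268.9732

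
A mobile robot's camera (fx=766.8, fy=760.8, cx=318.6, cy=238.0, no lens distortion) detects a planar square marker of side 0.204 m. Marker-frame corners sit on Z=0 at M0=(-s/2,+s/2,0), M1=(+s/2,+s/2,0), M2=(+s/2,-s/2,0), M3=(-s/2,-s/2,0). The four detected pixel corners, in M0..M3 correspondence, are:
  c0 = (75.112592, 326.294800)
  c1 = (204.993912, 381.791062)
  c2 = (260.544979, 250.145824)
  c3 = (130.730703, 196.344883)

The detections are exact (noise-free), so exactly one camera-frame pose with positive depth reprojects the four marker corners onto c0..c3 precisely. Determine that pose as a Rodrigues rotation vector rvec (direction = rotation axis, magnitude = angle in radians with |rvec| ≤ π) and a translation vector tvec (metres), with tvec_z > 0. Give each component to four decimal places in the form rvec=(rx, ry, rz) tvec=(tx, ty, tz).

Intrinsics K: fx=766.8, fy=760.8, cx=318.6, cy=238.0
Marker side s = 0.204 m; corners in marker frame (Z=0):
  M0 = (-0.1020, +0.1020, 0)
  M1 = (+0.1020, +0.1020, 0)
  M2 = (+0.1020, -0.1020, 0)
  M3 = (-0.1020, -0.1020, 0)
Detected image corners:
  c0 = (75.112592, 326.294800) px
  c1 = (204.993912, 381.791062) px
  c2 = (260.544979, 250.145824) px
  c3 = (130.730703, 196.344883) px
Planar DLT: solve 8×8 A·h = b for H (H[2,2]=1):
  H  [+627.61264 -276.70723 +167.56606]
  H  [+252.57658 +633.86286 +288.32820]
  H  [-0.05300 -0.02522 +1.00000]
B = K⁻¹H; ‖b₁‖=0.911458, ‖b₂‖=0.911458; λ = 2/(‖b₁‖+‖b₂‖) = 1.097144, sign → tz>0 ⇒ λ=+1.097144
r₁ = λ·B[:,0] = (+0.92215,+0.38243,-0.05815); r₂ = λ·B[:,1] = (-0.38442,+0.92274,-0.02767)
r₃ = r₁×r₂ = (+0.04307,+0.04787,+0.99792); SVD([r₁ r₂ r₃]) → R = UVᵀ:
  R  [+0.92215 -0.38442 +0.04307]
  R  [+0.38243 +0.92274 +0.04787]
  R  [-0.05815 -0.02767 +0.99792]
t = (-0.21610, +0.07258, +1.09714) m
tr R = 2.842822; θ = arccos((tr R − 1)/2) = 0.399100 rad = 22.867°
axis k = ((R−Rᵀ)₃₂, (R−Rᵀ)₁₃, (R−Rᵀ)₂₁) / (2 sinθ) = (-0.097193, +0.130244, +0.986707)
rvec = θ·k = (-0.038790, +0.051980, +0.393795)

rvec=(-0.0388, 0.0520, 0.3938) tvec=(-0.2161, 0.0726, 1.0971)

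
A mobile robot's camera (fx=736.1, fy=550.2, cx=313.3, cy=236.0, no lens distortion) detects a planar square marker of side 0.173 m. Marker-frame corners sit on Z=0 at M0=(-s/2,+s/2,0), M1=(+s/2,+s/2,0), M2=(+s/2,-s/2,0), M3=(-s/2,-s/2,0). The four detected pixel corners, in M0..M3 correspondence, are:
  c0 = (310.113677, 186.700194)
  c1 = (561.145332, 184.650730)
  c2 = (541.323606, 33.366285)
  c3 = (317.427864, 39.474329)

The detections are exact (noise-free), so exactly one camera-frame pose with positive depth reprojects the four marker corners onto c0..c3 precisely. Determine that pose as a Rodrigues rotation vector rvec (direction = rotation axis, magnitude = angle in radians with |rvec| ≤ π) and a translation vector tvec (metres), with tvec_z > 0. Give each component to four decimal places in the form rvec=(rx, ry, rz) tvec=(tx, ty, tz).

rvec=(-0.3661, 0.0947, 0.0152) tvec=(0.0866, -0.1277, 0.5439)

Intrinsics K: fx=736.1, fy=550.2, cx=313.3, cy=236.0
Marker side s = 0.173 m; corners in marker frame (Z=0):
  M0 = (-0.0865, +0.0865, 0)
  M1 = (+0.0865, +0.0865, 0)
  M2 = (+0.0865, -0.0865, 0)
  M3 = (-0.0865, -0.0865, 0)
Detected image corners:
  c0 = (310.113677, 186.700194) px
  c1 = (561.145332, 184.650730) px
  c2 = (541.323606, 33.366285) px
  c3 = (317.427864, 39.474329) px
Planar DLT: solve 8×8 A·h = b for H (H[2,2]=1):
  H  [+1292.43917 -248.73105 +430.52682]
  H  [-43.68723 +789.72909 +106.84455]
  H  [-0.17511 -0.65593 +1.00000]
B = K⁻¹H; ‖b₁‖=1.838684, ‖b₂‖=1.838684; λ = 2/(‖b₁‖+‖b₂‖) = 0.543867, sign → tz>0 ⇒ λ=+0.543867
r₁ = λ·B[:,0] = (+0.99545,-0.00234,-0.09523); r₂ = λ·B[:,1] = (-0.03194,+0.93366,-0.35674)
r₃ = r₁×r₂ = (+0.08975,+0.35816,+0.92934); SVD([r₁ r₂ r₃]) → R = UVᵀ:
  R  [+0.99545 -0.03194 +0.08975]
  R  [-0.00234 +0.93366 +0.35816]
  R  [-0.09523 -0.35674 +0.92934]
t = (+0.08661, -0.12767, +0.54387) m
tr R = 2.858447; θ = arccos((tr R − 1)/2) = 0.378491 rad = 21.686°
axis k = ((R−Rᵀ)₃₂, (R−Rᵀ)₁₃, (R−Rᵀ)₂₁) / (2 sinθ) = (-0.967339, +0.250303, +0.040057)
rvec = θ·k = (-0.366129, +0.094737, +0.015161)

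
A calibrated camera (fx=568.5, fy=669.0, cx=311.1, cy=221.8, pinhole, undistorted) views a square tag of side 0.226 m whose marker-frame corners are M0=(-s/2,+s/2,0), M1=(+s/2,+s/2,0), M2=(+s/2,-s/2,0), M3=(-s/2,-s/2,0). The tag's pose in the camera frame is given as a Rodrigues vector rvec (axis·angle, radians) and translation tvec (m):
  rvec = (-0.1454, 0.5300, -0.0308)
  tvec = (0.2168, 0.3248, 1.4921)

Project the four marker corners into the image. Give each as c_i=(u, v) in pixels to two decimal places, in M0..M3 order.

Intrinsics K: fx=568.5, fy=669.0, cx=311.1, cy=221.8
Marker side s = 0.226 m; corners in marker frame (Z=0):
  M0 = (-0.1130, +0.1130, 0)
  M1 = (+0.1130, +0.1130, 0)
  M2 = (+0.1130, -0.1130, 0)
  M3 = (-0.1130, -0.1130, 0)
rvec = (-0.1454, 0.5300, -0.0308), |rvec| = θ = 0.55045 rad = 31.538°
Rodrigues: sinθ=0.52307, 1−cosθ=0.14771; R = I + sinθ·[k]× + (1−cosθ)·[k]×²:
    [+0.86260 -0.00830 +0.50582]
    [-0.06684 +0.98923 +0.13021]
    [-0.50146 -0.14613 +0.85275]
t = (0.2168, 0.3248, 1.4921) m
M0: Pc = R·M0+t = (+0.11839, +0.44414, +1.53225); u = 568.5·(+0.11839)/1.53225 + 311.1 = 355.0248, v = 669.0·(+0.44414)/1.53225 + 221.8 = 415.7150
M1: Pc = R·M1+t = (+0.31334, +0.42903, +1.41892); u = 568.5·(+0.31334)/1.41892 + 311.1 = 436.6398, v = 669.0·(+0.42903)/1.41892 + 221.8 = 424.0812
M2: Pc = R·M2+t = (+0.31521, +0.20546, +1.45195); u = 568.5·(+0.31521)/1.45195 + 311.1 = 434.5188, v = 669.0·(+0.20546)/1.45195 + 221.8 = 316.4699
M3: Pc = R·M3+t = (+0.12026, +0.22057, +1.56528); u = 568.5·(+0.12026)/1.56528 + 311.1 = 354.7793, v = 669.0·(+0.22057)/1.56528 + 221.8 = 316.0714

c0=(355.02, 415.72) c1=(436.64, 424.08) c2=(434.52, 316.47) c3=(354.78, 316.07)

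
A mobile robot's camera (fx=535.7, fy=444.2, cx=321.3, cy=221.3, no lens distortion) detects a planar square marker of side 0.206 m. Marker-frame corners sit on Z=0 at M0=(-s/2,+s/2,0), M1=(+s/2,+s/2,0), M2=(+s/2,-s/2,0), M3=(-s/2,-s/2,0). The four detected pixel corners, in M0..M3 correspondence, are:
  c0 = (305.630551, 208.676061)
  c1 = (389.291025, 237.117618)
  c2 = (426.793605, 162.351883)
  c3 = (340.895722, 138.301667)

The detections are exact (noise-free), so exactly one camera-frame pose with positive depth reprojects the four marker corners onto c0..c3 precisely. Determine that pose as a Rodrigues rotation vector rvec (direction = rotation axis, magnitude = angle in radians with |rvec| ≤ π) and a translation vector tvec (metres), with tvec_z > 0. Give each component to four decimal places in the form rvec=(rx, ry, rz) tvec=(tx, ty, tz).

rvec=(-0.0670, 0.3461, 0.3902) tvec=(0.0937, -0.0921, 1.1656)

Intrinsics K: fx=535.7, fy=444.2, cx=321.3, cy=221.3
Marker side s = 0.206 m; corners in marker frame (Z=0):
  M0 = (-0.1030, +0.1030, 0)
  M1 = (+0.1030, +0.1030, 0)
  M2 = (+0.1030, -0.1030, 0)
  M3 = (-0.1030, -0.1030, 0)
Detected image corners:
  c0 = (305.630551, 208.676061) px
  c1 = (389.291025, 237.117618) px
  c2 = (426.793605, 162.351883) px
  c3 = (340.895722, 138.301667) px
Planar DLT: solve 8×8 A·h = b for H (H[2,2]=1):
  H  [+303.90490 -175.80803 +364.36407]
  H  [+72.47301 +352.28942 +186.22052]
  H  [-0.29439 +0.00177 +1.00000]
B = K⁻¹H; ‖b₁‖=0.857901, ‖b₂‖=0.857901; λ = 2/(‖b₁‖+‖b₂‖) = 1.165635, sign → tz>0 ⇒ λ=+1.165635
r₁ = λ·B[:,0] = (+0.86708,+0.36113,-0.34315); r₂ = λ·B[:,1] = (-0.38378,+0.92342,+0.00207)
r₃ = r₁×r₂ = (+0.31762,+0.12990,+0.93928); SVD([r₁ r₂ r₃]) → R = UVᵀ:
  R  [+0.86708 -0.38378 +0.31762]
  R  [+0.36113 +0.92342 +0.12990]
  R  [-0.34315 +0.00207 +0.93928]
t = (+0.09370, -0.09205, +1.16564) m
tr R = 2.729783; θ = arccos((tr R − 1)/2) = 0.525863 rad = 30.130°
axis k = ((R−Rᵀ)₃₂, (R−Rᵀ)₁₃, (R−Rᵀ)₂₁) / (2 sinθ) = (-0.127338, +0.658186, +0.742008)
rvec = θ·k = (-0.066962, +0.346115, +0.390194)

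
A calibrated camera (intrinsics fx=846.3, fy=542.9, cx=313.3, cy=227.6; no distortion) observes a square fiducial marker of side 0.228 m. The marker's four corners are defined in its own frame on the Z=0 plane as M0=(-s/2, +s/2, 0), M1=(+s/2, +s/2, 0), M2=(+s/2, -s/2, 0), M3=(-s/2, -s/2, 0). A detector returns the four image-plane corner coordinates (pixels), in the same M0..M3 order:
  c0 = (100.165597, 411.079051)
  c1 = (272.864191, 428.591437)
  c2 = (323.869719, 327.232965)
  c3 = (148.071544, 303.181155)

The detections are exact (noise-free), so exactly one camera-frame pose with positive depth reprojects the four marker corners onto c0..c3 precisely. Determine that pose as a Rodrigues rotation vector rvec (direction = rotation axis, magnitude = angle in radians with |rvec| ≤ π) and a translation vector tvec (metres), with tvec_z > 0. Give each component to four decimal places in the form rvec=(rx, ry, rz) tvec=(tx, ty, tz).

rvec=(0.1963, -0.2417, 0.2777) tvec=(-0.1263, 0.2777, 1.0685)

Intrinsics K: fx=846.3, fy=542.9, cx=313.3, cy=227.6
Marker side s = 0.228 m; corners in marker frame (Z=0):
  M0 = (-0.1140, +0.1140, 0)
  M1 = (+0.1140, +0.1140, 0)
  M2 = (+0.1140, -0.1140, 0)
  M3 = (-0.1140, -0.1140, 0)
Detected image corners:
  c0 = (100.165597, 411.079051) px
  c1 = (272.864191, 428.591437) px
  c2 = (323.869719, 327.232965) px
  c3 = (148.071544, 303.181155) px
Planar DLT: solve 8×8 A·h = b for H (H[2,2]=1):
  H  [+815.85167 -185.94098 +213.25864]
  H  [+180.88879 +512.70737 +368.69088]
  H  [+0.24483 +0.14751 +1.00000]
B = K⁻¹H; ‖b₁‖=0.935894, ‖b₂‖=0.935894; λ = 2/(‖b₁‖+‖b₂‖) = 1.068497, sign → tz>0 ⇒ λ=+1.068497
r₁ = λ·B[:,0] = (+0.93321,+0.24634,+0.26160); r₂ = λ·B[:,1] = (-0.29311,+0.94300,+0.15761)
r₃ = r₁×r₂ = (-0.20786,-0.22376,+0.95222); SVD([r₁ r₂ r₃]) → R = UVᵀ:
  R  [+0.93321 -0.29311 -0.20786]
  R  [+0.24634 +0.94300 -0.22376]
  R  [+0.26160 +0.15761 +0.95222]
t = (-0.12631, +0.27769, +1.06850) m
tr R = 2.828429; θ = arccos((tr R − 1)/2) = 0.417231 rad = 23.906°
axis k = ((R−Rᵀ)₃₂, (R−Rᵀ)₁₃, (R−Rᵀ)₂₁) / (2 sinθ) = (+0.470563, -0.579255, +0.665608)
rvec = θ·k = (+0.196333, -0.241683, +0.277712)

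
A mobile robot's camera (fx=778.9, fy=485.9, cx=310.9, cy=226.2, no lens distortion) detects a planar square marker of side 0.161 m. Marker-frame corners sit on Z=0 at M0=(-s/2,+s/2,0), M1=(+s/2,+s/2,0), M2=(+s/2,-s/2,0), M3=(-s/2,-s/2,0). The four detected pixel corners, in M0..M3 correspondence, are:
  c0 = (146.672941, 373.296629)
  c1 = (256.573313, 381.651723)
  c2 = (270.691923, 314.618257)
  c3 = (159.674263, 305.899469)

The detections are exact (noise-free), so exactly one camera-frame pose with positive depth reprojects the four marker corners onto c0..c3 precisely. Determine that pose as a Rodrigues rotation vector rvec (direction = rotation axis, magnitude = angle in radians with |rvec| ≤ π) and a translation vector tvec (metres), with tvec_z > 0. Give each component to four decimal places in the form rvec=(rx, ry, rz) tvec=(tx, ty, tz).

Intrinsics K: fx=778.9, fy=485.9, cx=310.9, cy=226.2
Marker side s = 0.161 m; corners in marker frame (Z=0):
  M0 = (-0.0805, +0.0805, 0)
  M1 = (+0.0805, +0.0805, 0)
  M2 = (+0.0805, -0.0805, 0)
  M3 = (-0.0805, -0.0805, 0)
Detected image corners:
  c0 = (146.672941, 373.296629) px
  c1 = (256.573313, 381.651723) px
  c2 = (270.691923, 314.618257) px
  c3 = (159.674263, 305.899469) px
Planar DLT: solve 8×8 A·h = b for H (H[2,2]=1):
  H  [+691.32150 -70.49174 +208.47932]
  H  [+61.69598 +440.15306 +344.05354]
  H  [+0.02524 +0.06592 +1.00000]
B = K⁻¹H; ‖b₁‖=0.885381, ‖b₂‖=0.885381; λ = 2/(‖b₁‖+‖b₂‖) = 1.129457, sign → tz>0 ⇒ λ=+1.129457
r₁ = λ·B[:,0] = (+0.99109,+0.13014,+0.02850); r₂ = λ·B[:,1] = (-0.13194,+0.98846,+0.07446)
r₃ = r₁×r₂ = (-0.01848,-0.07755,+0.99682); SVD([r₁ r₂ r₃]) → R = UVᵀ:
  R  [+0.99109 -0.13194 -0.01848]
  R  [+0.13014 +0.98846 -0.07755]
  R  [+0.02850 +0.07446 +0.99682]
t = (-0.14852, +0.27395, +1.12946) m
tr R = 2.976360; θ = arccos((tr R − 1)/2) = 0.153905 rad = 8.818°
axis k = ((R−Rᵀ)₃₂, (R−Rᵀ)₁₃, (R−Rᵀ)₂₁) / (2 sinθ) = (+0.495808, -0.153247, +0.854804)
rvec = θ·k = (+0.076307, -0.023585, +0.131558)

rvec=(0.0763, -0.0236, 0.1316) tvec=(-0.1485, 0.2739, 1.1295)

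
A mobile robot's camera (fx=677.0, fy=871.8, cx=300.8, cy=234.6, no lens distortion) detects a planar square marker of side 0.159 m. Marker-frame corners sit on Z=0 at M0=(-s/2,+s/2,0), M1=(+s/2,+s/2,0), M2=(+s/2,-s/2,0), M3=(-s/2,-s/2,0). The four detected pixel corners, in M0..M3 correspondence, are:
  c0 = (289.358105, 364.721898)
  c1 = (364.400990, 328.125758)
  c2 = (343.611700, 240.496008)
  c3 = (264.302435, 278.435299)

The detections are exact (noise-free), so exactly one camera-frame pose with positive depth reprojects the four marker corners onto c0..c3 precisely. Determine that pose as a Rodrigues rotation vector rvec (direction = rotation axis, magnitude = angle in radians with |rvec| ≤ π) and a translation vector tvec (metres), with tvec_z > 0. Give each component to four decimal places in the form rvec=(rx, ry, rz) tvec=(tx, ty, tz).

rvec=(0.4364, -0.1383, -0.3342) tvec=(0.0290, 0.1039, 1.3051)

Intrinsics K: fx=677.0, fy=871.8, cx=300.8, cy=234.6
Marker side s = 0.159 m; corners in marker frame (Z=0):
  M0 = (-0.0795, +0.0795, 0)
  M1 = (+0.0795, +0.0795, 0)
  M2 = (+0.0795, -0.0795, 0)
  M3 = (-0.0795, -0.0795, 0)
Detected image corners:
  c0 = (289.358105, 364.721898) px
  c1 = (364.400990, 328.125758) px
  c2 = (343.611700, 240.496008) px
  c3 = (264.302435, 278.435299) px
Planar DLT: solve 8×8 A·h = b for H (H[2,2]=1):
  H  [+499.53870 +249.47217 +315.86378]
  H  [-220.33900 +648.11054 +304.03114]
  H  [+0.04601 +0.33402 +1.00000]
B = K⁻¹H; ‖b₁‖=0.766232, ‖b₂‖=0.766232; λ = 2/(‖b₁‖+‖b₂‖) = 1.305088, sign → tz>0 ⇒ λ=+1.305088
r₁ = λ·B[:,0] = (+0.93631,-0.34601,+0.06004); r₂ = λ·B[:,1] = (+0.28724,+0.85292,+0.43592)
r₃ = r₁×r₂ = (-0.20204,-0.39091,+0.89798); SVD([r₁ r₂ r₃]) → R = UVᵀ:
  R  [+0.93631 +0.28724 -0.20204]
  R  [-0.34601 +0.85292 -0.39091]
  R  [+0.06004 +0.43592 +0.89798]
t = (+0.02904, +0.10394, +1.30509) m
tr R = 2.687208; θ = arccos((tr R − 1)/2) = 0.566836 rad = 32.477°
axis k = ((R−Rᵀ)₃₂, (R−Rᵀ)₁₃, (R−Rᵀ)₂₁) / (2 sinθ) = (+0.769910, -0.244039, -0.589647)
rvec = θ·k = (+0.436413, -0.138330, -0.334233)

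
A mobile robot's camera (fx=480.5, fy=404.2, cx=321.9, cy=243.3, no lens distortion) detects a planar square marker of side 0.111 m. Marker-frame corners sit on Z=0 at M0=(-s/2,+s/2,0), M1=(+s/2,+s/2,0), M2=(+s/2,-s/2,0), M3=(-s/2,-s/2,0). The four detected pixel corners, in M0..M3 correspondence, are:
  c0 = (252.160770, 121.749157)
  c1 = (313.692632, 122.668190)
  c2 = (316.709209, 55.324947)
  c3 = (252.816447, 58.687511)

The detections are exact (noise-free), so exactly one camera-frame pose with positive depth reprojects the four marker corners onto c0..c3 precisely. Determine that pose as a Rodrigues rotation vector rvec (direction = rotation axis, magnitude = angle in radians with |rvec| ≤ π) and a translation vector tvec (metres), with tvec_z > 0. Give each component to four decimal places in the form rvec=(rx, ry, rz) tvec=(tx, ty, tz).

Intrinsics K: fx=480.5, fy=404.2, cx=321.9, cy=243.3
Marker side s = 0.111 m; corners in marker frame (Z=0):
  M0 = (-0.0555, +0.0555, 0)
  M1 = (+0.0555, +0.0555, 0)
  M2 = (+0.0555, -0.0555, 0)
  M3 = (-0.0555, -0.0555, 0)
Detected image corners:
  c0 = (252.160770, 121.749157) px
  c1 = (313.692632, 122.668190) px
  c2 = (316.709209, 55.324947) px
  c3 = (252.816447, 58.687511) px
Planar DLT: solve 8×8 A·h = b for H (H[2,2]=1):
  H  [+398.57942 +75.20580 +282.80934]
  H  [-63.13217 +615.63745 +90.20994]
  H  [-0.58555 +0.32201 +1.00000]
B = K⁻¹H; ‖b₁‖=1.369000, ‖b₂‖=1.369000; λ = 2/(‖b₁‖+‖b₂‖) = 0.730460, sign → tz>0 ⇒ λ=+0.730460
r₁ = λ·B[:,0] = (+0.89247,+0.14337,-0.42772); r₂ = λ·B[:,1] = (-0.04325,+0.97098,+0.23522)
r₃ = r₁×r₂ = (+0.44903,-0.19143,+0.87277); SVD([r₁ r₂ r₃]) → R = UVᵀ:
  R  [+0.89247 -0.04325 +0.44903]
  R  [+0.14337 +0.97098 -0.19143]
  R  [-0.42772 +0.23522 +0.87277]
t = (-0.05943, -0.27666, +0.73046) m
tr R = 2.736216; θ = arccos((tr R − 1)/2) = 0.519419 rad = 29.760°
axis k = ((R−Rᵀ)₃₂, (R−Rᵀ)₁₃, (R−Rᵀ)₂₁) / (2 sinθ) = (+0.429759, +0.883159, +0.187982)
rvec = θ·k = (+0.223225, +0.458729, +0.097641)

rvec=(0.2232, 0.4587, 0.0976) tvec=(-0.0594, -0.2767, 0.7305)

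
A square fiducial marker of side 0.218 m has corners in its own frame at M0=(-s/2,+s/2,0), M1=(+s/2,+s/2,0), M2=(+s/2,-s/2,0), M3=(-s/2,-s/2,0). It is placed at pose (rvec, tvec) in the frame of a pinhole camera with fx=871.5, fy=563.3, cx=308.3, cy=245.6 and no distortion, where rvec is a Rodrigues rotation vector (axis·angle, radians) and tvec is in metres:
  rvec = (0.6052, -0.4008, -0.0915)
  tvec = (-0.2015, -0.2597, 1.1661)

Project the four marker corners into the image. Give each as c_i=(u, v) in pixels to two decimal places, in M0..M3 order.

c0=(85.00, 175.39) c1=(236.09, 160.13) c2=(233.62, 62.47) c3=(64.76, 72.73)

Intrinsics K: fx=871.5, fy=563.3, cx=308.3, cy=245.6
Marker side s = 0.218 m; corners in marker frame (Z=0):
  M0 = (-0.1090, +0.1090, 0)
  M1 = (+0.1090, +0.1090, 0)
  M2 = (+0.1090, -0.1090, 0)
  M3 = (-0.1090, -0.1090, 0)
rvec = (0.6052, -0.4008, -0.0915), |rvec| = θ = 0.73163 rad = 41.919°
Rodrigues: sinθ=0.66808, 1−cosθ=0.25591; R = I + sinθ·[k]× + (1−cosθ)·[k]×²:
    [+0.91920 -0.03242 -0.39246]
    [-0.19952 +0.82089 -0.53510]
    [+0.33951 +0.57017 +0.74809]
t = (-0.2015, -0.2597, 1.1661) m
M0: Pc = R·M0+t = (-0.30523, -0.14848, +1.19124); u = 871.5·(-0.30523)/1.19124 + 308.3 = 85.0000, v = 563.3·(-0.14848)/1.19124 + 245.6 = 175.3907
M1: Pc = R·M1+t = (-0.10484, -0.19197, +1.26526); u = 871.5·(-0.10484)/1.26526 + 308.3 = 236.0863, v = 563.3·(-0.19197)/1.26526 + 245.6 = 160.1333
M2: Pc = R·M2+t = (-0.09777, -0.37092, +1.14096); u = 871.5·(-0.09777)/1.14096 + 308.3 = 233.6169, v = 563.3·(-0.37092)/1.14096 + 245.6 = 62.4717
M3: Pc = R·M3+t = (-0.29816, -0.32743, +1.06694); u = 871.5·(-0.29816)/1.06694 + 308.3 = 64.7581, v = 563.3·(-0.32743)/1.06694 + 245.6 = 72.7318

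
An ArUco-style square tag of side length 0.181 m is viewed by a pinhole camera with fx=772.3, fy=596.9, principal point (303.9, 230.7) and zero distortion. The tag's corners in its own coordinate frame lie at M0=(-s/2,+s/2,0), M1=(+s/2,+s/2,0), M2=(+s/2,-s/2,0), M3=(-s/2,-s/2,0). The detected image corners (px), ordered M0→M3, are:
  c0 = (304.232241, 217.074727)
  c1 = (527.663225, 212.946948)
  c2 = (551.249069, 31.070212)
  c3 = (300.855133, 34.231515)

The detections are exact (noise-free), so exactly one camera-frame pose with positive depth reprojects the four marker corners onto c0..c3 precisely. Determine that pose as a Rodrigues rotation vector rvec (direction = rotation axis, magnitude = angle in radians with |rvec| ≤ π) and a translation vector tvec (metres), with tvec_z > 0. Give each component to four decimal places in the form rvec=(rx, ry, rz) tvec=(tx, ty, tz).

rvec=(0.3806, -0.0290, -0.0195) tvec=(0.0895, -0.1004, 0.5894)

Intrinsics K: fx=772.3, fy=596.9, cx=303.9, cy=230.7
Marker side s = 0.181 m; corners in marker frame (Z=0):
  M0 = (-0.0905, +0.0905, 0)
  M1 = (+0.0905, +0.0905, 0)
  M2 = (+0.0905, -0.0905, 0)
  M3 = (-0.0905, -0.0905, 0)
Detected image corners:
  c0 = (304.232241, 217.074727) px
  c1 = (527.663225, 212.946948) px
  c2 = (551.249069, 31.070212) px
  c3 = (300.855133, 34.231515) px
Planar DLT: solve 8×8 A·h = b for H (H[2,2]=1):
  H  [+1322.29085 +209.36217 +421.16060]
  H  [-15.10154 +1085.58751 +129.02727]
  H  [+0.04188 +0.63057 +1.00000]
B = K⁻¹H; ‖b₁‖=1.696690, ‖b₂‖=1.696690; λ = 2/(‖b₁‖+‖b₂‖) = 0.589383, sign → tz>0 ⇒ λ=+0.589383
r₁ = λ·B[:,0] = (+0.99940,-0.02445,+0.02469); r₂ = λ·B[:,1] = (+0.01353,+0.92828,+0.37165)
r₃ = r₁×r₂ = (-0.03200,-0.37109,+0.92805); SVD([r₁ r₂ r₃]) → R = UVᵀ:
  R  [+0.99940 +0.01353 -0.03200]
  R  [-0.02445 +0.92828 -0.37109]
  R  [+0.02469 +0.37165 +0.92805]
t = (+0.08949, -0.10039, +0.58938) m
tr R = 2.855718; θ = arccos((tr R − 1)/2) = 0.382167 rad = 21.897°
axis k = ((R−Rᵀ)₃₂, (R−Rᵀ)₁₃, (R−Rᵀ)₂₁) / (2 sinθ) = (+0.995806, -0.076002, -0.050927)
rvec = θ·k = (+0.380564, -0.029046, -0.019462)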